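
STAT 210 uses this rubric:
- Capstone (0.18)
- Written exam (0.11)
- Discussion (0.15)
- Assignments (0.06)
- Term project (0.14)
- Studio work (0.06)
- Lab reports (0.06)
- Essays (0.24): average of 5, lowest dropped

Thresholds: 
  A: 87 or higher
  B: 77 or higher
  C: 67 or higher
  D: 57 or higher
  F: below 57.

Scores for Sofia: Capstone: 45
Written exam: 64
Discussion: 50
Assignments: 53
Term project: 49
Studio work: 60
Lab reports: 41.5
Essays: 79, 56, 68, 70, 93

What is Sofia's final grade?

Essays: drop 56 → average of remaining 4 = 310/4 = 77.5
Weighted total:
  Capstone 45 × 0.18 = 8.1
  Written exam 64 × 0.11 = 7.04
  Discussion 50 × 0.15 = 7.5
  Assignments 53 × 0.06 = 3.18
  Term project 49 × 0.14 = 6.86
  Studio work 60 × 0.06 = 3.6
  Lab reports 41.5 × 0.06 = 2.49
  Essays 77.5 × 0.24 = 18.6
Sum = 57.37
57.37 is ≥ 57 and < 67 → D

D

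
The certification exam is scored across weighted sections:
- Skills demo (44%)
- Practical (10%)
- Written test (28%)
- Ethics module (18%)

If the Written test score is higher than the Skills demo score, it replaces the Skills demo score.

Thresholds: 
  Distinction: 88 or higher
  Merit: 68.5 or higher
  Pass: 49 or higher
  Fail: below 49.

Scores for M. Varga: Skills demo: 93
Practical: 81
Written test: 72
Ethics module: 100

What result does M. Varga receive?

Written test (72) ≤ Skills demo (93), so Skills demo stays at 93.
Weighted total:
  Skills demo 93 × 0.44 = 40.92
  Practical 81 × 0.1 = 8.1
  Written test 72 × 0.28 = 20.16
  Ethics module 100 × 0.18 = 18
Sum = 87.18
87.18 is ≥ 68.5 and < 88 → Merit

Merit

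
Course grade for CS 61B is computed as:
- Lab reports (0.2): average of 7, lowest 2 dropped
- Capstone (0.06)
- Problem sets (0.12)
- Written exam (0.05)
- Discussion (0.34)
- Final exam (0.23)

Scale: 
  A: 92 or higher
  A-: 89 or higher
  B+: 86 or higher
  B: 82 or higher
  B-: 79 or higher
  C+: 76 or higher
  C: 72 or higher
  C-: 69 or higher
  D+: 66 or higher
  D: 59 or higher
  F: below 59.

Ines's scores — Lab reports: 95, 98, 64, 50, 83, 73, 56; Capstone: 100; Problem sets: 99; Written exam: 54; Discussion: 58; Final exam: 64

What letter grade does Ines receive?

C-

Lab reports: drop 50, 56 → average of remaining 5 = 413/5 = 82.6
Weighted total:
  Lab reports 82.6 × 0.2 = 16.52
  Capstone 100 × 0.06 = 6
  Problem sets 99 × 0.12 = 11.88
  Written exam 54 × 0.05 = 2.7
  Discussion 58 × 0.34 = 19.72
  Final exam 64 × 0.23 = 14.72
Sum = 71.54
71.54 is ≥ 69 and < 72 → C-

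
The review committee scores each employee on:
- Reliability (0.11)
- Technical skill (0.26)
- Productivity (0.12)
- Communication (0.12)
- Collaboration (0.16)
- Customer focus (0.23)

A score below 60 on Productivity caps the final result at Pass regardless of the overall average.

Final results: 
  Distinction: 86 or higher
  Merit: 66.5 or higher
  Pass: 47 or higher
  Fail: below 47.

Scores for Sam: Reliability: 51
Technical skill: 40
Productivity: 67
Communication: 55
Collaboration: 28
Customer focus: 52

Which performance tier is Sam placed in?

Productivity score 67 ≥ 60: minimum met.
Weighted total:
  Reliability 51 × 0.11 = 5.61
  Technical skill 40 × 0.26 = 10.4
  Productivity 67 × 0.12 = 8.04
  Communication 55 × 0.12 = 6.6
  Collaboration 28 × 0.16 = 4.48
  Customer focus 52 × 0.23 = 11.96
Sum = 47.09
47.09 is ≥ 47 and < 66.5 → Pass

Pass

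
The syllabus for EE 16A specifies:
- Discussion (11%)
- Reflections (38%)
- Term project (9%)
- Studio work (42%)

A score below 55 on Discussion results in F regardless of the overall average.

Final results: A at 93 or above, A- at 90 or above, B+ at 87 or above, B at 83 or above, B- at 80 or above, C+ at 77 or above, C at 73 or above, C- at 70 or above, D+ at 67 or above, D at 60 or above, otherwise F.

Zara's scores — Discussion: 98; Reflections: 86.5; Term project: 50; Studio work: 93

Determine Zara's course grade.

B+

Discussion score 98 ≥ 55: minimum met.
Weighted total:
  Discussion 98 × 0.11 = 10.78
  Reflections 86.5 × 0.38 = 32.87
  Term project 50 × 0.09 = 4.5
  Studio work 93 × 0.42 = 39.06
Sum = 87.21
87.21 is ≥ 87 and < 90 → B+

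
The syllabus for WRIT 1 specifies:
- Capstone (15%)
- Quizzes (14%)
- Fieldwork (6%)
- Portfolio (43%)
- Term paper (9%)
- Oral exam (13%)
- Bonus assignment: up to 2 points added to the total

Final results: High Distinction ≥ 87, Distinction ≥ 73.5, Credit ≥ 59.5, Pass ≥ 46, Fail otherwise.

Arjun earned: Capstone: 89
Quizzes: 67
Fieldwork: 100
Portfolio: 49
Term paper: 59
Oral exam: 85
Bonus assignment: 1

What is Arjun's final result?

Credit

Weighted total:
  Capstone 89 × 0.15 = 13.35
  Quizzes 67 × 0.14 = 9.38
  Fieldwork 100 × 0.06 = 6
  Portfolio 49 × 0.43 = 21.07
  Term paper 59 × 0.09 = 5.31
  Oral exam 85 × 0.13 = 11.05
Sum = 66.16
Bonus assignment: 66.16 + 1 = 67.16
67.16 is ≥ 59.5 and < 73.5 → Credit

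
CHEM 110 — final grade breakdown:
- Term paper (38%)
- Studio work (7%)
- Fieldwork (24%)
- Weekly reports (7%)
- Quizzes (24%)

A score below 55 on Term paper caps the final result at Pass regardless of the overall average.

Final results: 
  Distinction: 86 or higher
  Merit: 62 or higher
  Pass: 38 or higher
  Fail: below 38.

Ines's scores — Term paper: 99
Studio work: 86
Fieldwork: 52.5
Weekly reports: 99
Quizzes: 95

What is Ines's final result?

Merit

Term paper score 99 ≥ 55: minimum met.
Weighted total:
  Term paper 99 × 0.38 = 37.62
  Studio work 86 × 0.07 = 6.02
  Fieldwork 52.5 × 0.24 = 12.6
  Weekly reports 99 × 0.07 = 6.93
  Quizzes 95 × 0.24 = 22.8
Sum = 85.97
85.97 is ≥ 62 and < 86 → Merit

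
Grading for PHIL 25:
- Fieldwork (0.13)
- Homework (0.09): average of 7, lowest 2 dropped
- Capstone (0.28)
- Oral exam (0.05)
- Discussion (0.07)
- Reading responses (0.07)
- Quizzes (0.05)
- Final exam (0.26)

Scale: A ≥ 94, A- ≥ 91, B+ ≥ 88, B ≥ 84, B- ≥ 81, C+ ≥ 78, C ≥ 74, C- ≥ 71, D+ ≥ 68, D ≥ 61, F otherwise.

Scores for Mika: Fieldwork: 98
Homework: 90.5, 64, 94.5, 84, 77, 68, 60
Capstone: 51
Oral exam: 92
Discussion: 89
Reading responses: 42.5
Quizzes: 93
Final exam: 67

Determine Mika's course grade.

Homework: drop 60, 64 → average of remaining 5 = 414/5 = 82.8
Weighted total:
  Fieldwork 98 × 0.13 = 12.74
  Homework 82.8 × 0.09 = 7.452
  Capstone 51 × 0.28 = 14.28
  Oral exam 92 × 0.05 = 4.6
  Discussion 89 × 0.07 = 6.23
  Reading responses 42.5 × 0.07 = 2.975
  Quizzes 93 × 0.05 = 4.65
  Final exam 67 × 0.26 = 17.42
Sum = 70.347
70.347 is ≥ 68 and < 71 → D+

D+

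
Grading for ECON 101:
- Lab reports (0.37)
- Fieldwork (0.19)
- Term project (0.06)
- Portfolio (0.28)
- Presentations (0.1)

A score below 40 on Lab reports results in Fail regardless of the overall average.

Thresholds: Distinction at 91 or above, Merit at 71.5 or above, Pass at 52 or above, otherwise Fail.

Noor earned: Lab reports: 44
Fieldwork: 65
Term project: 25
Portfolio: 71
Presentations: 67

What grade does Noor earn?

Pass

Lab reports score 44 ≥ 40: minimum met.
Weighted total:
  Lab reports 44 × 0.37 = 16.28
  Fieldwork 65 × 0.19 = 12.35
  Term project 25 × 0.06 = 1.5
  Portfolio 71 × 0.28 = 19.88
  Presentations 67 × 0.1 = 6.7
Sum = 56.71
56.71 is ≥ 52 and < 71.5 → Pass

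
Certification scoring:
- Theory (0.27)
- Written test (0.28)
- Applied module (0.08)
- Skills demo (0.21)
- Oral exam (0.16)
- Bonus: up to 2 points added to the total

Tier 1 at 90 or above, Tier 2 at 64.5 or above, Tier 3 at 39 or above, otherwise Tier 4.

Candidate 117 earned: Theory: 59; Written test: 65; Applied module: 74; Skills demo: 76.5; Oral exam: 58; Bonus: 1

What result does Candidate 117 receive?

Tier 2

Weighted total:
  Theory 59 × 0.27 = 15.93
  Written test 65 × 0.28 = 18.2
  Applied module 74 × 0.08 = 5.92
  Skills demo 76.5 × 0.21 = 16.065
  Oral exam 58 × 0.16 = 9.28
Sum = 65.395
Bonus: 65.395 + 1 = 66.395
66.395 is ≥ 64.5 and < 90 → Tier 2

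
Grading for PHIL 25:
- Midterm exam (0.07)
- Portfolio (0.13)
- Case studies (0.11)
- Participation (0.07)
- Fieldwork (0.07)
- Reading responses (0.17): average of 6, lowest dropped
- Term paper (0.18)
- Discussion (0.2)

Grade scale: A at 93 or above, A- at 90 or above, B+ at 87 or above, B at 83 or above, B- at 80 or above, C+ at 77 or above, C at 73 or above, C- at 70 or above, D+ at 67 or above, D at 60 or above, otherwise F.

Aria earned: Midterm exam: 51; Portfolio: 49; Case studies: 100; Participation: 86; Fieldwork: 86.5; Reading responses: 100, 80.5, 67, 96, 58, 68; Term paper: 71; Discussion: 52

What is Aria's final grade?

Reading responses: drop 58 → average of remaining 5 = 411.5/5 = 82.3
Weighted total:
  Midterm exam 51 × 0.07 = 3.57
  Portfolio 49 × 0.13 = 6.37
  Case studies 100 × 0.11 = 11
  Participation 86 × 0.07 = 6.02
  Fieldwork 86.5 × 0.07 = 6.055
  Reading responses 82.3 × 0.17 = 13.991
  Term paper 71 × 0.18 = 12.78
  Discussion 52 × 0.2 = 10.4
Sum = 70.186
70.186 is ≥ 70 and < 73 → C-

C-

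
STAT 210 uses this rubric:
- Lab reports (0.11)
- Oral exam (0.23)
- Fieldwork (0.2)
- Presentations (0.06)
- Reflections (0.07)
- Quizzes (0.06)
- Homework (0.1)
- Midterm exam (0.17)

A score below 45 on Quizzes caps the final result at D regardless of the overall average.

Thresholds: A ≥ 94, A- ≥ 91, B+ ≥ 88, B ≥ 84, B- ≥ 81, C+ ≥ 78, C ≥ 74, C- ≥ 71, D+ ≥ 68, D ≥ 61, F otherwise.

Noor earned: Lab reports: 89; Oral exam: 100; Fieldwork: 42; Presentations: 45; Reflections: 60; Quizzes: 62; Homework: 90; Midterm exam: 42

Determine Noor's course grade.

Quizzes score 62 ≥ 45: minimum met.
Weighted total:
  Lab reports 89 × 0.11 = 9.79
  Oral exam 100 × 0.23 = 23
  Fieldwork 42 × 0.2 = 8.4
  Presentations 45 × 0.06 = 2.7
  Reflections 60 × 0.07 = 4.2
  Quizzes 62 × 0.06 = 3.72
  Homework 90 × 0.1 = 9
  Midterm exam 42 × 0.17 = 7.14
Sum = 67.95
67.95 is ≥ 61 and < 68 → D

D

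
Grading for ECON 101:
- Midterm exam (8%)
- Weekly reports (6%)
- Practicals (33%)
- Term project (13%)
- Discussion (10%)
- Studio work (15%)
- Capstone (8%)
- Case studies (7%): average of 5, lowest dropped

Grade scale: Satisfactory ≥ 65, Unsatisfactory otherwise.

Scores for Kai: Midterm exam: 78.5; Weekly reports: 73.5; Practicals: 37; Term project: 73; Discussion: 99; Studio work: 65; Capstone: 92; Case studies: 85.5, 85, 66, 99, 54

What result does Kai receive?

Case studies: drop 54 → average of remaining 4 = 335.5/4 = 83.875
Weighted total:
  Midterm exam 78.5 × 0.08 = 6.28
  Weekly reports 73.5 × 0.06 = 4.41
  Practicals 37 × 0.33 = 12.21
  Term project 73 × 0.13 = 9.49
  Discussion 99 × 0.1 = 9.9
  Studio work 65 × 0.15 = 9.75
  Capstone 92 × 0.08 = 7.36
  Case studies 83.875 × 0.07 = 5.87125
Sum = 65.27125
65.27125 ≥ 65 → Satisfactory

Satisfactory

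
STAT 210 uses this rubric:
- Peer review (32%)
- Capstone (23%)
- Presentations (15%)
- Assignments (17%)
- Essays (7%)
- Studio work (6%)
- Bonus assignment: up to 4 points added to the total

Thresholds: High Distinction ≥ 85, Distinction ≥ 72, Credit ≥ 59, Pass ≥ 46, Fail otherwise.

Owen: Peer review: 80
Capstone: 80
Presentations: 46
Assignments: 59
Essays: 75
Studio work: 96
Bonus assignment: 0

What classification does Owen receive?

Weighted total:
  Peer review 80 × 0.32 = 25.6
  Capstone 80 × 0.23 = 18.4
  Presentations 46 × 0.15 = 6.9
  Assignments 59 × 0.17 = 10.03
  Essays 75 × 0.07 = 5.25
  Studio work 96 × 0.06 = 5.76
Sum = 71.94
Bonus assignment: 71.94 + 0 = 71.94
71.94 is ≥ 59 and < 72 → Credit

Credit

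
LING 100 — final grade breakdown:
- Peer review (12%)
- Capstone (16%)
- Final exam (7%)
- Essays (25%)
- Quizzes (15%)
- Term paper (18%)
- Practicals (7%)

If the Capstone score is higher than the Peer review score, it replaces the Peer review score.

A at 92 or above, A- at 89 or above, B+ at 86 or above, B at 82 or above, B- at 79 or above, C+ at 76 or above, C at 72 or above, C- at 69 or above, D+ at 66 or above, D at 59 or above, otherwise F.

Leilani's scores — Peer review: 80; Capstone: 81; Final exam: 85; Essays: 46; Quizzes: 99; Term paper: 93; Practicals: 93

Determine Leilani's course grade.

Capstone (81) > Peer review (80), so Peer review counts as 81.
Weighted total:
  Peer review 81 × 0.12 = 9.72
  Capstone 81 × 0.16 = 12.96
  Final exam 85 × 0.07 = 5.95
  Essays 46 × 0.25 = 11.5
  Quizzes 99 × 0.15 = 14.85
  Term paper 93 × 0.18 = 16.74
  Practicals 93 × 0.07 = 6.51
Sum = 78.23
78.23 is ≥ 76 and < 79 → C+

C+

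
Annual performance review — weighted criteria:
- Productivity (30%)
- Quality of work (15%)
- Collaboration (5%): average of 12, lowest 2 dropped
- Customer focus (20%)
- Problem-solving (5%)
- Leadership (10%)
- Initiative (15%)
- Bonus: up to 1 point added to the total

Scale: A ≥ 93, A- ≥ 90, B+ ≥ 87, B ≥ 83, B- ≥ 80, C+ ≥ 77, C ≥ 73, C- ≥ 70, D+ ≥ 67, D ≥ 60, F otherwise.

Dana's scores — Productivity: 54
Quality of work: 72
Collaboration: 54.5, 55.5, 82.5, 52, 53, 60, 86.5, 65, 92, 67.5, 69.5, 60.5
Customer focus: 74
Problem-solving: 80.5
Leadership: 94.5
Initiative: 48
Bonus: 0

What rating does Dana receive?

Collaboration: drop 52, 53 → average of remaining 10 = 693.5/10 = 69.35
Weighted total:
  Productivity 54 × 0.3 = 16.2
  Quality of work 72 × 0.15 = 10.8
  Collaboration 69.35 × 0.05 = 3.4675
  Customer focus 74 × 0.2 = 14.8
  Problem-solving 80.5 × 0.05 = 4.025
  Leadership 94.5 × 0.1 = 9.45
  Initiative 48 × 0.15 = 7.2
Sum = 65.9425
Bonus: 65.9425 + 0 = 65.9425
65.9425 is ≥ 60 and < 67 → D

D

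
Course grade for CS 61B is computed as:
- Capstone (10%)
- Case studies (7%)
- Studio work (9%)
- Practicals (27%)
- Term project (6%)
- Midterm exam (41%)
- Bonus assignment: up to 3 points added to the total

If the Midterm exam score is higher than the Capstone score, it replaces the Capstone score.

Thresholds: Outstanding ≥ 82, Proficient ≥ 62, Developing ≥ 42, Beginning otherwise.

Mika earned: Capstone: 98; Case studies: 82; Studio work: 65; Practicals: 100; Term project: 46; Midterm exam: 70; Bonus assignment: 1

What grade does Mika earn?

Midterm exam (70) ≤ Capstone (98), so Capstone stays at 98.
Weighted total:
  Capstone 98 × 0.1 = 9.8
  Case studies 82 × 0.07 = 5.74
  Studio work 65 × 0.09 = 5.85
  Practicals 100 × 0.27 = 27
  Term project 46 × 0.06 = 2.76
  Midterm exam 70 × 0.41 = 28.7
Sum = 79.85
Bonus assignment: 79.85 + 1 = 80.85
80.85 is ≥ 62 and < 82 → Proficient

Proficient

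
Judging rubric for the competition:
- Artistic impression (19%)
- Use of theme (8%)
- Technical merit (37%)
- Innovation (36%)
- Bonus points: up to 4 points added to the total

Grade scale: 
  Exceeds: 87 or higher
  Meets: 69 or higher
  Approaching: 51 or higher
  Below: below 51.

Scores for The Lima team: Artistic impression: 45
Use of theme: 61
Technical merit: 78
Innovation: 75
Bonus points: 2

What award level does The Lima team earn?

Weighted total:
  Artistic impression 45 × 0.19 = 8.55
  Use of theme 61 × 0.08 = 4.88
  Technical merit 78 × 0.37 = 28.86
  Innovation 75 × 0.36 = 27
Sum = 69.29
Bonus points: 69.29 + 2 = 71.29
71.29 is ≥ 69 and < 87 → Meets

Meets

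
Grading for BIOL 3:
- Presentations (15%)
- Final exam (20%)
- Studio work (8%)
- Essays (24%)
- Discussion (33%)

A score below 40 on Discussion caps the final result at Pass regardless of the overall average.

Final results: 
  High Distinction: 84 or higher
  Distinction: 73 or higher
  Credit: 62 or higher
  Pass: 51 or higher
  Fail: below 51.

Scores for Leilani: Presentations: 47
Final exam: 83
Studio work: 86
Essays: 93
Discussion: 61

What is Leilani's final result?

Discussion score 61 ≥ 40: minimum met.
Weighted total:
  Presentations 47 × 0.15 = 7.05
  Final exam 83 × 0.2 = 16.6
  Studio work 86 × 0.08 = 6.88
  Essays 93 × 0.24 = 22.32
  Discussion 61 × 0.33 = 20.13
Sum = 72.98
72.98 is ≥ 62 and < 73 → Credit

Credit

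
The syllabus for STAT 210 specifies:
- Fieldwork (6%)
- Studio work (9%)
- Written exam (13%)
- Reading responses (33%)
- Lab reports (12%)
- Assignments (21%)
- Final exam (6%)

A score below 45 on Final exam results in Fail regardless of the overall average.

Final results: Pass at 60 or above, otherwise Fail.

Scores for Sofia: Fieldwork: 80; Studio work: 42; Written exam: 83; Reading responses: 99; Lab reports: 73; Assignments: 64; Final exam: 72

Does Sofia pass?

Final exam score 72 ≥ 45: minimum met.
Weighted total:
  Fieldwork 80 × 0.06 = 4.8
  Studio work 42 × 0.09 = 3.78
  Written exam 83 × 0.13 = 10.79
  Reading responses 99 × 0.33 = 32.67
  Lab reports 73 × 0.12 = 8.76
  Assignments 64 × 0.21 = 13.44
  Final exam 72 × 0.06 = 4.32
Sum = 78.56
78.56 ≥ 60 → Pass

Pass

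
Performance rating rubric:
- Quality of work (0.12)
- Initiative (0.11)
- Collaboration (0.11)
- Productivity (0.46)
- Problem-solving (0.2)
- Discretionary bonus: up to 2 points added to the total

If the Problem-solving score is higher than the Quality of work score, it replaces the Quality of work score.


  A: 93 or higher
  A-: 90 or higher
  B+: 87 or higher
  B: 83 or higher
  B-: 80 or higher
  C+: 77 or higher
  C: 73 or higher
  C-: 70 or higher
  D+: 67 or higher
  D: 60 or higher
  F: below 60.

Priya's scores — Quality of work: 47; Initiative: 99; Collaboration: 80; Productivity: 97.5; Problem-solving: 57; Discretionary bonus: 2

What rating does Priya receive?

B

Problem-solving (57) > Quality of work (47), so Quality of work counts as 57.
Weighted total:
  Quality of work 57 × 0.12 = 6.84
  Initiative 99 × 0.11 = 10.89
  Collaboration 80 × 0.11 = 8.8
  Productivity 97.5 × 0.46 = 44.85
  Problem-solving 57 × 0.2 = 11.4
Sum = 82.78
Discretionary bonus: 82.78 + 2 = 84.78
84.78 is ≥ 83 and < 87 → B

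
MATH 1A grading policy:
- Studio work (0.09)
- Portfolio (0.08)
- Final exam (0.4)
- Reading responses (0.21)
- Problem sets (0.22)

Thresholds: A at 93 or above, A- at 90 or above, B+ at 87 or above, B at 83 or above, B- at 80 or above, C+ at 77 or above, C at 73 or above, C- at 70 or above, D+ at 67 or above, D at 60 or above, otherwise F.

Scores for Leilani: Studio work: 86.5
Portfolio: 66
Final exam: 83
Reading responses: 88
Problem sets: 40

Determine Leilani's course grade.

C

Weighted total:
  Studio work 86.5 × 0.09 = 7.785
  Portfolio 66 × 0.08 = 5.28
  Final exam 83 × 0.4 = 33.2
  Reading responses 88 × 0.21 = 18.48
  Problem sets 40 × 0.22 = 8.8
Sum = 73.545
73.545 is ≥ 73 and < 77 → C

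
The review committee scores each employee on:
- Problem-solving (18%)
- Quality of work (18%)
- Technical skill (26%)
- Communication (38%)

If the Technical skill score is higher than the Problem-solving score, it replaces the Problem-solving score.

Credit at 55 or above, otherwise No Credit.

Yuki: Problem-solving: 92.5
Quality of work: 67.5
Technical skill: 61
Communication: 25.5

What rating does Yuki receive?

Technical skill (61) ≤ Problem-solving (92.5), so Problem-solving stays at 92.5.
Weighted total:
  Problem-solving 92.5 × 0.18 = 16.65
  Quality of work 67.5 × 0.18 = 12.15
  Technical skill 61 × 0.26 = 15.86
  Communication 25.5 × 0.38 = 9.69
Sum = 54.35
54.35 < 55 → No Credit

No Credit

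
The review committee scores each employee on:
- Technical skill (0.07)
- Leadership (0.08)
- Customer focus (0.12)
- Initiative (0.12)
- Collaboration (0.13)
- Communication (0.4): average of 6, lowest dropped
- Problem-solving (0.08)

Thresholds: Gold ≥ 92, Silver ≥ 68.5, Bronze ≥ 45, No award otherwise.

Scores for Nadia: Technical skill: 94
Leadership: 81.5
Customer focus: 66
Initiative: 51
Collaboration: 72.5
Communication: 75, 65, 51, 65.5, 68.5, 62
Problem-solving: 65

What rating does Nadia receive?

Silver

Communication: drop 51 → average of remaining 5 = 336/5 = 67.2
Weighted total:
  Technical skill 94 × 0.07 = 6.58
  Leadership 81.5 × 0.08 = 6.52
  Customer focus 66 × 0.12 = 7.92
  Initiative 51 × 0.12 = 6.12
  Collaboration 72.5 × 0.13 = 9.425
  Communication 67.2 × 0.4 = 26.88
  Problem-solving 65 × 0.08 = 5.2
Sum = 68.645
68.645 is ≥ 68.5 and < 92 → Silver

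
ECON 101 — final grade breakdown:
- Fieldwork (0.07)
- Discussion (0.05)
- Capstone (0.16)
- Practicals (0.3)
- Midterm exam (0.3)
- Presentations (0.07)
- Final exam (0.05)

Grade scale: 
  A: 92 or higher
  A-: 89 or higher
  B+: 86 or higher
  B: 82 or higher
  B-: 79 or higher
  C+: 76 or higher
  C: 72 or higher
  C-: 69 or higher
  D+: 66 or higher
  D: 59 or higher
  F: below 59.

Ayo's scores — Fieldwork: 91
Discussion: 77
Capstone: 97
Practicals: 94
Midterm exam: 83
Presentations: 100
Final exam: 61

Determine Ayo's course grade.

B+

Weighted total:
  Fieldwork 91 × 0.07 = 6.37
  Discussion 77 × 0.05 = 3.85
  Capstone 97 × 0.16 = 15.52
  Practicals 94 × 0.3 = 28.2
  Midterm exam 83 × 0.3 = 24.9
  Presentations 100 × 0.07 = 7
  Final exam 61 × 0.05 = 3.05
Sum = 88.89
88.89 is ≥ 86 and < 89 → B+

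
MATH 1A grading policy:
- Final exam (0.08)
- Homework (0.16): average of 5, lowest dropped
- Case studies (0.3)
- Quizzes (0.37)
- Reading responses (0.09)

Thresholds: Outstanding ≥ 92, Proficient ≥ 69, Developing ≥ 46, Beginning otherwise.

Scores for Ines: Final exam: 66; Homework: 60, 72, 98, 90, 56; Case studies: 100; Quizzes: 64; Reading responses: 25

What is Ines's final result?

Proficient

Homework: drop 56 → average of remaining 4 = 320/4 = 80
Weighted total:
  Final exam 66 × 0.08 = 5.28
  Homework 80 × 0.16 = 12.8
  Case studies 100 × 0.3 = 30
  Quizzes 64 × 0.37 = 23.68
  Reading responses 25 × 0.09 = 2.25
Sum = 74.01
74.01 is ≥ 69 and < 92 → Proficient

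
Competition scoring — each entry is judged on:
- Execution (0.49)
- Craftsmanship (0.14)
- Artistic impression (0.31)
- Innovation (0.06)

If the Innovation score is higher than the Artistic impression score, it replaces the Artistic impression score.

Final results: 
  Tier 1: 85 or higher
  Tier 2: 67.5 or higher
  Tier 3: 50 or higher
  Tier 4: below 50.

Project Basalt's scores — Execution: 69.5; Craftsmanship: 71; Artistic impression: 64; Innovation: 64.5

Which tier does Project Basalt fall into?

Innovation (64.5) > Artistic impression (64), so Artistic impression counts as 64.5.
Weighted total:
  Execution 69.5 × 0.49 = 34.055
  Craftsmanship 71 × 0.14 = 9.94
  Artistic impression 64.5 × 0.31 = 19.995
  Innovation 64.5 × 0.06 = 3.87
Sum = 67.86
67.86 is ≥ 67.5 and < 85 → Tier 2

Tier 2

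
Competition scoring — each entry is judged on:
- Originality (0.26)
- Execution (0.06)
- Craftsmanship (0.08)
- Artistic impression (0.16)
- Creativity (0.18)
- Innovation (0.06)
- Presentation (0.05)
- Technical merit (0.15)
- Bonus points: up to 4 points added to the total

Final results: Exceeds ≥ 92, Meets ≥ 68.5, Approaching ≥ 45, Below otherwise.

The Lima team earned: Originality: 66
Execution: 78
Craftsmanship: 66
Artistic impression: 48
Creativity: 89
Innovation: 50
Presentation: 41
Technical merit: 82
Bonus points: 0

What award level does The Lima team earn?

Approaching

Weighted total:
  Originality 66 × 0.26 = 17.16
  Execution 78 × 0.06 = 4.68
  Craftsmanship 66 × 0.08 = 5.28
  Artistic impression 48 × 0.16 = 7.68
  Creativity 89 × 0.18 = 16.02
  Innovation 50 × 0.06 = 3
  Presentation 41 × 0.05 = 2.05
  Technical merit 82 × 0.15 = 12.3
Sum = 68.17
Bonus points: 68.17 + 0 = 68.17
68.17 is ≥ 45 and < 68.5 → Approaching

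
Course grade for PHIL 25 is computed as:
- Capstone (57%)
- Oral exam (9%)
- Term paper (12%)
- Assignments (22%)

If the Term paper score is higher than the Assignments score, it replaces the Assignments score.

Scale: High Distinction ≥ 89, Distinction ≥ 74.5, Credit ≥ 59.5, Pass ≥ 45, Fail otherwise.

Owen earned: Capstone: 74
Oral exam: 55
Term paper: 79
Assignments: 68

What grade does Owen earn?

Term paper (79) > Assignments (68), so Assignments counts as 79.
Weighted total:
  Capstone 74 × 0.57 = 42.18
  Oral exam 55 × 0.09 = 4.95
  Term paper 79 × 0.12 = 9.48
  Assignments 79 × 0.22 = 17.38
Sum = 73.99
73.99 is ≥ 59.5 and < 74.5 → Credit

Credit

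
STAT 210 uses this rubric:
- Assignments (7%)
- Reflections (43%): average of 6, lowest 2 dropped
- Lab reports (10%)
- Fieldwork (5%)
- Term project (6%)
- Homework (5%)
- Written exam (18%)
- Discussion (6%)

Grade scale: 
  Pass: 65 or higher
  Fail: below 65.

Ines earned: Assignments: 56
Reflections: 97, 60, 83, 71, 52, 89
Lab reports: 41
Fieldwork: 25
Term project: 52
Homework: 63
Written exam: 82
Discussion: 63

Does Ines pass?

Reflections: drop 52, 60 → average of remaining 4 = 340/4 = 85
Weighted total:
  Assignments 56 × 0.07 = 3.92
  Reflections 85 × 0.43 = 36.55
  Lab reports 41 × 0.1 = 4.1
  Fieldwork 25 × 0.05 = 1.25
  Term project 52 × 0.06 = 3.12
  Homework 63 × 0.05 = 3.15
  Written exam 82 × 0.18 = 14.76
  Discussion 63 × 0.06 = 3.78
Sum = 70.63
70.63 ≥ 65 → Pass

Pass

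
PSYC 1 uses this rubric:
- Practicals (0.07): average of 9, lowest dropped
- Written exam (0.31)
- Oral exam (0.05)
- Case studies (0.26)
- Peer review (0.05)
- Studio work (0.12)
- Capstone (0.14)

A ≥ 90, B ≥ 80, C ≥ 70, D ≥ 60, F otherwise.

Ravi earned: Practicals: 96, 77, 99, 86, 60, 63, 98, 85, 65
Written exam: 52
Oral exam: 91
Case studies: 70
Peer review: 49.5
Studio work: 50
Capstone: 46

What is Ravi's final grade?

F

Practicals: drop 60 → average of remaining 8 = 669/8 = 83.625
Weighted total:
  Practicals 83.625 × 0.07 = 5.85375
  Written exam 52 × 0.31 = 16.12
  Oral exam 91 × 0.05 = 4.55
  Case studies 70 × 0.26 = 18.2
  Peer review 49.5 × 0.05 = 2.475
  Studio work 50 × 0.12 = 6
  Capstone 46 × 0.14 = 6.44
Sum = 59.63875
59.63875 < 60 → F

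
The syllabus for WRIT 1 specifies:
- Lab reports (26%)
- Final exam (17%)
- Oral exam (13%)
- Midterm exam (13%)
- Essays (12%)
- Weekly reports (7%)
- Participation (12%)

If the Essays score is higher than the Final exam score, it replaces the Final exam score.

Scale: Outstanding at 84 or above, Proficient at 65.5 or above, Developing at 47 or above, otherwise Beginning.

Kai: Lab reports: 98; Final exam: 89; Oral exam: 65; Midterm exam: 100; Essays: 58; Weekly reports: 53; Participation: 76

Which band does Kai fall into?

Proficient

Essays (58) ≤ Final exam (89), so Final exam stays at 89.
Weighted total:
  Lab reports 98 × 0.26 = 25.48
  Final exam 89 × 0.17 = 15.13
  Oral exam 65 × 0.13 = 8.45
  Midterm exam 100 × 0.13 = 13
  Essays 58 × 0.12 = 6.96
  Weekly reports 53 × 0.07 = 3.71
  Participation 76 × 0.12 = 9.12
Sum = 81.85
81.85 is ≥ 65.5 and < 84 → Proficient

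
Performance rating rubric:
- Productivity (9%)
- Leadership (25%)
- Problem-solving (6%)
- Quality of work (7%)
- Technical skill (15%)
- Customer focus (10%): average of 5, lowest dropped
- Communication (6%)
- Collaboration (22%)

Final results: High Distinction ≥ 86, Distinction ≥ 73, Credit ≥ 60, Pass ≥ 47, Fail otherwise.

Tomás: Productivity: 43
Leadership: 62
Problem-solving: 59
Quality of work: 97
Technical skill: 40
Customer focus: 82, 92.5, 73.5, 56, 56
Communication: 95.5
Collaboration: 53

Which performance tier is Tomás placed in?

Customer focus: drop 56 → average of remaining 4 = 304/4 = 76
Weighted total:
  Productivity 43 × 0.09 = 3.87
  Leadership 62 × 0.25 = 15.5
  Problem-solving 59 × 0.06 = 3.54
  Quality of work 97 × 0.07 = 6.79
  Technical skill 40 × 0.15 = 6
  Customer focus 76 × 0.1 = 7.6
  Communication 95.5 × 0.06 = 5.73
  Collaboration 53 × 0.22 = 11.66
Sum = 60.69
60.69 is ≥ 60 and < 73 → Credit

Credit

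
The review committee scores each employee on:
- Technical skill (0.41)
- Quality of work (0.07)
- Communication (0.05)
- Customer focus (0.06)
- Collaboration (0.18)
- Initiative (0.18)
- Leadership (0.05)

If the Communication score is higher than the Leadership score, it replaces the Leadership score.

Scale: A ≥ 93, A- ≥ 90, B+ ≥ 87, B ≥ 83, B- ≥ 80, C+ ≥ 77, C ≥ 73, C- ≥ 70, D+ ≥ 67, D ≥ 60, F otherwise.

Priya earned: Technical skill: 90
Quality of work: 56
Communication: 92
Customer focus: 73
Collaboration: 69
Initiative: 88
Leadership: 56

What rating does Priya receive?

B-

Communication (92) > Leadership (56), so Leadership counts as 92.
Weighted total:
  Technical skill 90 × 0.41 = 36.9
  Quality of work 56 × 0.07 = 3.92
  Communication 92 × 0.05 = 4.6
  Customer focus 73 × 0.06 = 4.38
  Collaboration 69 × 0.18 = 12.42
  Initiative 88 × 0.18 = 15.84
  Leadership 92 × 0.05 = 4.6
Sum = 82.66
82.66 is ≥ 80 and < 83 → B-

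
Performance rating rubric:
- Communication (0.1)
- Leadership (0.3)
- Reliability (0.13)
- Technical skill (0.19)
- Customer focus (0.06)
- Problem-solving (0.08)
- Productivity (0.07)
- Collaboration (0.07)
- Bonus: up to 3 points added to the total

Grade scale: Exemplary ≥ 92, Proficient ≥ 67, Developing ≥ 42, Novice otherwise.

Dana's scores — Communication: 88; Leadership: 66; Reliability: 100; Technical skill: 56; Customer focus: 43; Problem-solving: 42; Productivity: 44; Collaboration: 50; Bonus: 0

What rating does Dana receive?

Developing

Weighted total:
  Communication 88 × 0.1 = 8.8
  Leadership 66 × 0.3 = 19.8
  Reliability 100 × 0.13 = 13
  Technical skill 56 × 0.19 = 10.64
  Customer focus 43 × 0.06 = 2.58
  Problem-solving 42 × 0.08 = 3.36
  Productivity 44 × 0.07 = 3.08
  Collaboration 50 × 0.07 = 3.5
Sum = 64.76
Bonus: 64.76 + 0 = 64.76
64.76 is ≥ 42 and < 67 → Developing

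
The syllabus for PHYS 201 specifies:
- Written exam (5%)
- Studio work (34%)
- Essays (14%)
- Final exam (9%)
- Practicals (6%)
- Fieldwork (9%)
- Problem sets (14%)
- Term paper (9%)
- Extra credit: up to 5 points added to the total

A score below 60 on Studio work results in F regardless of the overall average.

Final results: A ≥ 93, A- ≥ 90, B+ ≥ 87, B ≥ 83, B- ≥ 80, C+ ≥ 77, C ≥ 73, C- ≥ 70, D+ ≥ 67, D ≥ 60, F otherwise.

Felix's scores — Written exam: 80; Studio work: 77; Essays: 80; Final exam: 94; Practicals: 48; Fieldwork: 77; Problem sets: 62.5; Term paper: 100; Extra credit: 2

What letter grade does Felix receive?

Studio work score 77 ≥ 60: minimum met.
Weighted total:
  Written exam 80 × 0.05 = 4
  Studio work 77 × 0.34 = 26.18
  Essays 80 × 0.14 = 11.2
  Final exam 94 × 0.09 = 8.46
  Practicals 48 × 0.06 = 2.88
  Fieldwork 77 × 0.09 = 6.93
  Problem sets 62.5 × 0.14 = 8.75
  Term paper 100 × 0.09 = 9
Sum = 77.4
Extra credit: 77.4 + 2 = 79.4
79.4 is ≥ 77 and < 80 → C+

C+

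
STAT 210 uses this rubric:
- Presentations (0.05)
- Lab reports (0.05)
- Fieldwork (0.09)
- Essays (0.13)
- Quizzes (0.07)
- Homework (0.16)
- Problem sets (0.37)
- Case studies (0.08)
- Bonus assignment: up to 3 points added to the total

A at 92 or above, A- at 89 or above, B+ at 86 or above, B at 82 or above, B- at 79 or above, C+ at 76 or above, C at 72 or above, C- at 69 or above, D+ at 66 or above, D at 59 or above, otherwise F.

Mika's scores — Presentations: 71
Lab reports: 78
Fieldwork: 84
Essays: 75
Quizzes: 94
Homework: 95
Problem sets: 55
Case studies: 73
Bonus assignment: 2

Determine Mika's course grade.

Weighted total:
  Presentations 71 × 0.05 = 3.55
  Lab reports 78 × 0.05 = 3.9
  Fieldwork 84 × 0.09 = 7.56
  Essays 75 × 0.13 = 9.75
  Quizzes 94 × 0.07 = 6.58
  Homework 95 × 0.16 = 15.2
  Problem sets 55 × 0.37 = 20.35
  Case studies 73 × 0.08 = 5.84
Sum = 72.73
Bonus assignment: 72.73 + 2 = 74.73
74.73 is ≥ 72 and < 76 → C

C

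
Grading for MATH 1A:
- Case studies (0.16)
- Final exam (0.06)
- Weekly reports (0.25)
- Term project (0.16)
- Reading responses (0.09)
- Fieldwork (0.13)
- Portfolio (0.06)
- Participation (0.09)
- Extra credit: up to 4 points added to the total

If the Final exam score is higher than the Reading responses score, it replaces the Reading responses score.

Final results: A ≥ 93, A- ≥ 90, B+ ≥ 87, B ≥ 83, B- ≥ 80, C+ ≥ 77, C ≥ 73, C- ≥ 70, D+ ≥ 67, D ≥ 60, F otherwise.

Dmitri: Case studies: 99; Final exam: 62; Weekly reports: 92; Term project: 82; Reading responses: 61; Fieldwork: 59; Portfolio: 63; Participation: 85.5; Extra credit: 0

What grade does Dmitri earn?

Final exam (62) > Reading responses (61), so Reading responses counts as 62.
Weighted total:
  Case studies 99 × 0.16 = 15.84
  Final exam 62 × 0.06 = 3.72
  Weekly reports 92 × 0.25 = 23
  Term project 82 × 0.16 = 13.12
  Reading responses 62 × 0.09 = 5.58
  Fieldwork 59 × 0.13 = 7.67
  Portfolio 63 × 0.06 = 3.78
  Participation 85.5 × 0.09 = 7.695
Sum = 80.405
Extra credit: 80.405 + 0 = 80.405
80.405 is ≥ 80 and < 83 → B-

B-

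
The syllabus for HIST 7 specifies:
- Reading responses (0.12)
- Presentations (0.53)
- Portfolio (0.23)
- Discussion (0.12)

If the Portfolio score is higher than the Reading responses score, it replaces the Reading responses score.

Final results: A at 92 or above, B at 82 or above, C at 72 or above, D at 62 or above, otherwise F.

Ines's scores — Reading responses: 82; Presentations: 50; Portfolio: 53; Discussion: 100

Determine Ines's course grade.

Portfolio (53) ≤ Reading responses (82), so Reading responses stays at 82.
Weighted total:
  Reading responses 82 × 0.12 = 9.84
  Presentations 50 × 0.53 = 26.5
  Portfolio 53 × 0.23 = 12.19
  Discussion 100 × 0.12 = 12
Sum = 60.53
60.53 < 62 → F

F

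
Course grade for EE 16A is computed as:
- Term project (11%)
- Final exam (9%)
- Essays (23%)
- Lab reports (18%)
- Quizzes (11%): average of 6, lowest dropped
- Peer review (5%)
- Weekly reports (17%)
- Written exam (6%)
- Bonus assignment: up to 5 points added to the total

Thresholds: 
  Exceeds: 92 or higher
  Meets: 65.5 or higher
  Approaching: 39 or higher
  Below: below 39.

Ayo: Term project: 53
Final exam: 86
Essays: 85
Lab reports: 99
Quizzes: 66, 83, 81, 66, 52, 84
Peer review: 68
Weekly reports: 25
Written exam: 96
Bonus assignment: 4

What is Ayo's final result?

Quizzes: drop 52 → average of remaining 5 = 380/5 = 76
Weighted total:
  Term project 53 × 0.11 = 5.83
  Final exam 86 × 0.09 = 7.74
  Essays 85 × 0.23 = 19.55
  Lab reports 99 × 0.18 = 17.82
  Quizzes 76 × 0.11 = 8.36
  Peer review 68 × 0.05 = 3.4
  Weekly reports 25 × 0.17 = 4.25
  Written exam 96 × 0.06 = 5.76
Sum = 72.71
Bonus assignment: 72.71 + 4 = 76.71
76.71 is ≥ 65.5 and < 92 → Meets

Meets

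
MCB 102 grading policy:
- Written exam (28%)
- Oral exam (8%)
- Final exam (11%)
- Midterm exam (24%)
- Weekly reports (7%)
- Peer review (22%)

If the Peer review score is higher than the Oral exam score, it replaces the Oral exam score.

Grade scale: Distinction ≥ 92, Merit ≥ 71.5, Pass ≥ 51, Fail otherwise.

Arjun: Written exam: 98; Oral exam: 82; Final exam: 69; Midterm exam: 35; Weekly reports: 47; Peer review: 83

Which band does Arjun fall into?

Peer review (83) > Oral exam (82), so Oral exam counts as 83.
Weighted total:
  Written exam 98 × 0.28 = 27.44
  Oral exam 83 × 0.08 = 6.64
  Final exam 69 × 0.11 = 7.59
  Midterm exam 35 × 0.24 = 8.4
  Weekly reports 47 × 0.07 = 3.29
  Peer review 83 × 0.22 = 18.26
Sum = 71.62
71.62 is ≥ 71.5 and < 92 → Merit

Merit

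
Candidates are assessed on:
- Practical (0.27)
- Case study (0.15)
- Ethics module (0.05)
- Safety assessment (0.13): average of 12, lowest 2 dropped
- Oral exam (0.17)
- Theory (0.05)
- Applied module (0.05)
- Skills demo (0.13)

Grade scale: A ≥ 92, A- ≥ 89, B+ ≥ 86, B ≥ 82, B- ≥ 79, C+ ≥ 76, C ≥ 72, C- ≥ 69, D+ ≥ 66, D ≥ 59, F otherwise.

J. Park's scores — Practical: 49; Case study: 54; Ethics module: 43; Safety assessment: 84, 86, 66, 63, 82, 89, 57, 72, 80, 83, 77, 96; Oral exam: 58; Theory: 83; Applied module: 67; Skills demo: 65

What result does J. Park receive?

D

Safety assessment: drop 57, 63 → average of remaining 10 = 815/10 = 81.5
Weighted total:
  Practical 49 × 0.27 = 13.23
  Case study 54 × 0.15 = 8.1
  Ethics module 43 × 0.05 = 2.15
  Safety assessment 81.5 × 0.13 = 10.595
  Oral exam 58 × 0.17 = 9.86
  Theory 83 × 0.05 = 4.15
  Applied module 67 × 0.05 = 3.35
  Skills demo 65 × 0.13 = 8.45
Sum = 59.885
59.885 is ≥ 59 and < 66 → D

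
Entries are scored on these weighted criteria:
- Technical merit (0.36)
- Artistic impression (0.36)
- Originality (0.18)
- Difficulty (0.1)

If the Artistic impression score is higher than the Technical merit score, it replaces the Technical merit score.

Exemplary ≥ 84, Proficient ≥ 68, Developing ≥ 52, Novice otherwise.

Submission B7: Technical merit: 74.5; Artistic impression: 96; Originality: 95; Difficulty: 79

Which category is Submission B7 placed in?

Exemplary

Artistic impression (96) > Technical merit (74.5), so Technical merit counts as 96.
Weighted total:
  Technical merit 96 × 0.36 = 34.56
  Artistic impression 96 × 0.36 = 34.56
  Originality 95 × 0.18 = 17.1
  Difficulty 79 × 0.1 = 7.9
Sum = 94.12
94.12 ≥ 84 → Exemplary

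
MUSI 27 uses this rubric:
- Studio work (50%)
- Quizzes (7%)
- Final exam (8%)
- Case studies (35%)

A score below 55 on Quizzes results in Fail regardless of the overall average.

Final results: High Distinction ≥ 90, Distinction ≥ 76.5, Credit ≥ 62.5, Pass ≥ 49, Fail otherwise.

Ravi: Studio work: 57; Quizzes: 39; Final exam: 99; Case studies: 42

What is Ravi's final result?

Quizzes score 39 < 55: minimum not met.
Weighted total:
  Studio work 57 × 0.5 = 28.5
  Quizzes 39 × 0.07 = 2.73
  Final exam 99 × 0.08 = 7.92
  Case studies 42 × 0.35 = 14.7
Sum = 53.85
Because the Quizzes minimum was not met, the result is Fail.

Fail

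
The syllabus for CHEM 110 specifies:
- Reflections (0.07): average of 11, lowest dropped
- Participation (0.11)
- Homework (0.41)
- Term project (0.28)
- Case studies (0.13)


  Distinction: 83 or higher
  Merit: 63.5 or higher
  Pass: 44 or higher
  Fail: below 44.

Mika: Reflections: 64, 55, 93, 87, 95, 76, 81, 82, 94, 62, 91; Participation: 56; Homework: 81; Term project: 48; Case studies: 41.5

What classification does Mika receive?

Reflections: drop 55 → average of remaining 10 = 825/10 = 82.5
Weighted total:
  Reflections 82.5 × 0.07 = 5.775
  Participation 56 × 0.11 = 6.16
  Homework 81 × 0.41 = 33.21
  Term project 48 × 0.28 = 13.44
  Case studies 41.5 × 0.13 = 5.395
Sum = 63.98
63.98 is ≥ 63.5 and < 83 → Merit

Merit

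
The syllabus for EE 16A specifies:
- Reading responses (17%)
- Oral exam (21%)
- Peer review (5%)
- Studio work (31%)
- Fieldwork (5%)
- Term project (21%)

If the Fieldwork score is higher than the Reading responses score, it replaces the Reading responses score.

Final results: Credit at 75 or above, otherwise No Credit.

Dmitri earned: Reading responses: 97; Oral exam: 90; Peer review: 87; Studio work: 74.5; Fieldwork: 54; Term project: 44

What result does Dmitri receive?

Fieldwork (54) ≤ Reading responses (97), so Reading responses stays at 97.
Weighted total:
  Reading responses 97 × 0.17 = 16.49
  Oral exam 90 × 0.21 = 18.9
  Peer review 87 × 0.05 = 4.35
  Studio work 74.5 × 0.31 = 23.095
  Fieldwork 54 × 0.05 = 2.7
  Term project 44 × 0.21 = 9.24
Sum = 74.775
74.775 < 75 → No Credit

No Credit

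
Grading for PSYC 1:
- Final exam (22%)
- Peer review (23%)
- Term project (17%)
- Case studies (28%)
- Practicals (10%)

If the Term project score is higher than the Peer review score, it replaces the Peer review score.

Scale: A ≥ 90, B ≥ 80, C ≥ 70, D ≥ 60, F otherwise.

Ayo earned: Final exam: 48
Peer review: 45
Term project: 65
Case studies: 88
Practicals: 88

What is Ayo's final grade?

Term project (65) > Peer review (45), so Peer review counts as 65.
Weighted total:
  Final exam 48 × 0.22 = 10.56
  Peer review 65 × 0.23 = 14.95
  Term project 65 × 0.17 = 11.05
  Case studies 88 × 0.28 = 24.64
  Practicals 88 × 0.1 = 8.8
Sum = 70
70 is ≥ 70 and < 80 → C

C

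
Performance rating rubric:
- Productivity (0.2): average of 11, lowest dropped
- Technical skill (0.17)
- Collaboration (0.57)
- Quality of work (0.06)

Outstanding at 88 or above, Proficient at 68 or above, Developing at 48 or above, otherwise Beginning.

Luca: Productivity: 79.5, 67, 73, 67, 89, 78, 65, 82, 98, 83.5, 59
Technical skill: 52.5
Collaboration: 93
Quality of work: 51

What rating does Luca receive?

Productivity: drop 59 → average of remaining 10 = 782/10 = 78.2
Weighted total:
  Productivity 78.2 × 0.2 = 15.64
  Technical skill 52.5 × 0.17 = 8.925
  Collaboration 93 × 0.57 = 53.01
  Quality of work 51 × 0.06 = 3.06
Sum = 80.635
80.635 is ≥ 68 and < 88 → Proficient

Proficient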